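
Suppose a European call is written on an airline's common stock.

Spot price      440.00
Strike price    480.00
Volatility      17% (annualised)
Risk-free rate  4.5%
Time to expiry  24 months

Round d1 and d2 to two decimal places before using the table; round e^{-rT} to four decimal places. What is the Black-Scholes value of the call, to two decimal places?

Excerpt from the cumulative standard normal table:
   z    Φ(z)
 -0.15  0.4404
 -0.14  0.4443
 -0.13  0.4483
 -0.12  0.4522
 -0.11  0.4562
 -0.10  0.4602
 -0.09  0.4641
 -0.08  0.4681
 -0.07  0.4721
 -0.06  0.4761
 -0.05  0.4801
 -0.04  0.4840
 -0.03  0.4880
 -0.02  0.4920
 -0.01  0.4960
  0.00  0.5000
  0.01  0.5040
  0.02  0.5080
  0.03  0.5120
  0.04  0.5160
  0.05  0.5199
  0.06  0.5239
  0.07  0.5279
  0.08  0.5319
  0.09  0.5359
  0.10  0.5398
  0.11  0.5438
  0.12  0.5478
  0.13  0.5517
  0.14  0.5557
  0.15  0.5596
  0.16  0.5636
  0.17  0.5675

42.63

σ√T = 0.17 × 1.4142 = 0.2404
d₁ = [ln(440/480) + (0.045 + ½·0.17²)·2] / (σ√T) = (-0.0870 + 0.1189) / 0.2404 = 0.1326 → 0.13
d₂ = 0.1326 − 0.2404 = -0.1078 → -0.11
exp(−rT) = exp(−0.045·2) = 0.9139
N(d₁) = N(0.13) = 0.5517;  N(d₂) = N(-0.11) = 0.4562
C = 440·0.5517 − 480·0.9139·0.4562 = 242.7480 − 200.1222 = 42.6258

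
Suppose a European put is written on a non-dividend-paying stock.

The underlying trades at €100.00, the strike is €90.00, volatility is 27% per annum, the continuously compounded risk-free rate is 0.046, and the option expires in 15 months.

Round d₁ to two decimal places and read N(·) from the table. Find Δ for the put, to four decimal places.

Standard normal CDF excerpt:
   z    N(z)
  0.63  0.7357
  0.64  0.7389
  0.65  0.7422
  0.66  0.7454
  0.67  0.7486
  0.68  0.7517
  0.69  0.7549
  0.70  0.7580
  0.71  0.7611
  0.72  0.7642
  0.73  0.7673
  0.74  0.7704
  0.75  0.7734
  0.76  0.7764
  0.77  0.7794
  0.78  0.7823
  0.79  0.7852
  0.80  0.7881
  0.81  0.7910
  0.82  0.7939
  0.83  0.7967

-0.2451

σ√T = 0.27 × 1.1180 = 0.3019
d₁ = [ln(100/90) + (0.046 + ½·0.27²)·1.25] / (σ√T) = (0.1054 + 0.1031) / 0.3019 = 0.6904 → 0.69
N(d₁) = N(0.69) = 0.7549
Δ_put = N(d₁) − 1 = 0.7549 − 1 = -0.2451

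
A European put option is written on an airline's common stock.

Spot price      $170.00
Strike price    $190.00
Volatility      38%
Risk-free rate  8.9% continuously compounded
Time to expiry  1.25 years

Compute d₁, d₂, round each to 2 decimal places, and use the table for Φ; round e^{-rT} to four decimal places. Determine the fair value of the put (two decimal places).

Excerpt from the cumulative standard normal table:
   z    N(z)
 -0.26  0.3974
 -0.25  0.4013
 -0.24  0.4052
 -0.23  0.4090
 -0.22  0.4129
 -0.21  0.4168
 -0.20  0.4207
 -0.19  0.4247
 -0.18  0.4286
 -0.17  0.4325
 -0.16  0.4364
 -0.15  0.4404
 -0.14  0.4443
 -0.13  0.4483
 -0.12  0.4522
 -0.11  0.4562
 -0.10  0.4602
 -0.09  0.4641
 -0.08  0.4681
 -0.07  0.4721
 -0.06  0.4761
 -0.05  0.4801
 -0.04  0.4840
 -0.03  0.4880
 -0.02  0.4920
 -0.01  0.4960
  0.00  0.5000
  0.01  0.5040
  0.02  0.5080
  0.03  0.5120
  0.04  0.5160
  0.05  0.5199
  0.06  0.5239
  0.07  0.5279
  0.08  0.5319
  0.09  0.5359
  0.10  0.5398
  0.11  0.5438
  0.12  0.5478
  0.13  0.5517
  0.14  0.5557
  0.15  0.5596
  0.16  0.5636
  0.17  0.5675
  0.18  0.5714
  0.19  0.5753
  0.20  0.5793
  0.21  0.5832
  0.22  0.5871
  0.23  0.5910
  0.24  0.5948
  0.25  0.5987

$28.28

σ√T = 0.38·√1.25 = 0.4249
d₁ = [ln(170/190) + (0.089 + ½·0.38²)·1.25] / (σ√T) = (-0.1112 + 0.2015) / 0.4249 = 0.2125 which rounds to 0.21
d₂ = 0.2125 − 0.4249 = -0.2124 which rounds to -0.21
exp(−rT) = exp(−0.089·1.25) = 0.8947
P = 190·0.8947·N(0.21) − 170·N(-0.21) = 190·0.8947·0.5832 − 170·0.4168 = 99.1399 − 70.8560 = 28.2839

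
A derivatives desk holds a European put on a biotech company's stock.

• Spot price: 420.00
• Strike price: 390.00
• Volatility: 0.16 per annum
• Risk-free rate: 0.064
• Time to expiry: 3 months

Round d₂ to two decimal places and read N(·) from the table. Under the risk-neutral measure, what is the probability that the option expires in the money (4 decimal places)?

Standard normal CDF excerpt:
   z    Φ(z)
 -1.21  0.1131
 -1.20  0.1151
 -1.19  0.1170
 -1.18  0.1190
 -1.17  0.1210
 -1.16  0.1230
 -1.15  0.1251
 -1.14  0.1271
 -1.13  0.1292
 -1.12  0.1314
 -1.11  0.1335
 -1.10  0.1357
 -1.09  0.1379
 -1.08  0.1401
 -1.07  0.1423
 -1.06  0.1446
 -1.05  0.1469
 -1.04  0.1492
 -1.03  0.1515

σ√T = 0.16 × 0.5000 = 0.0800
ln(S/K) + (r + σ²/2)T = ln(420/390) + (0.064 + 0.16²/2)·0.25 = 0.0741 + 0.0192 = 0.0933
d₁ = 0.0933 / 0.0800 = 1.1663 which rounds to 1.17
d₂ = d₁ − σ√T = 1.1663 − 0.0800 = 1.0863 which rounds to 1.09
Risk-neutral Pr[S_T < K] = N(−d₂) = N(-1.09) = 0.1379

0.1379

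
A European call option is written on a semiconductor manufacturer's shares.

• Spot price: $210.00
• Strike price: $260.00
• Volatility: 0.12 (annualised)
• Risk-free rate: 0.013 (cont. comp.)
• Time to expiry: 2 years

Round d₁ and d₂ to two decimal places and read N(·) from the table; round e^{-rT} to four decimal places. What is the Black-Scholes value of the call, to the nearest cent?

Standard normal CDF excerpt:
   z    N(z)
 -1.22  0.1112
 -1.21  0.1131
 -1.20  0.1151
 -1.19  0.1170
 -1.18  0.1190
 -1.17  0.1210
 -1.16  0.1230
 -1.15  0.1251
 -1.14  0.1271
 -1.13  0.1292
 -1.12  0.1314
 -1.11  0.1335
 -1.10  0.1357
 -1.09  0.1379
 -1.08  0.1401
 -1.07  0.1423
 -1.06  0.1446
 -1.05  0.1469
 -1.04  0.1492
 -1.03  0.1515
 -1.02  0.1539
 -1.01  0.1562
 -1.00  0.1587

σ√T = 0.12·√2 = 0.1697
d₁ = [ln(210/260) + (0.013 + 0.12²/2)·2] / 0.1697 = [-0.2136 + 0.0404] / 0.1697 = -1.0204 which rounds to -1.02
d₂ = d₁ − σ√T = -1.0204 − 0.1697 = -1.1901 which rounds to -1.19
exp(−rT) = exp(−0.013·2) = 0.9743
N(d₁) = N(-1.02) = 0.1539;  N(d₂) = N(-1.19) = 0.1170
C = 210·0.1539 − 260·0.9743·0.1170 = 32.3190 − 29.6382 = 2.6808

$2.68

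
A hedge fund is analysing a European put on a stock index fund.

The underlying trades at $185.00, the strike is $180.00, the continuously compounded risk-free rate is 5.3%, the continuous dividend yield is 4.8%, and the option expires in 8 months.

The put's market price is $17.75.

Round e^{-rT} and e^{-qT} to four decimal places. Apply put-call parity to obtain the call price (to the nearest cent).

$23.17

exp(−qT) = exp(−0.048·0.6667) = 0.9685;  exp(−rT) = exp(−0.053·0.6667) = 0.9653
Put-call parity: C − P = S·e^(−qT) − K·e^(−rT) = 185·0.9685 − 180·0.9653 = 179.1725 − 173.7540 = 5.4185
C = P + (C − P) = 17.75 + (5.4185) = 23.1685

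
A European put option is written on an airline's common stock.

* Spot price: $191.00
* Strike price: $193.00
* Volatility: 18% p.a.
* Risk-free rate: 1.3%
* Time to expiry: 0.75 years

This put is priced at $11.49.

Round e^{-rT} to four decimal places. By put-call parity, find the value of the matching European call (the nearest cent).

exp(−rT) = exp(−0.013·0.75) = 0.9903
Put-call parity: C − P = S − K·e^(−rT) = 191 − 193·0.9903 = 191 − 191.1279 = -0.1279
C = P + (C − P) = 11.49 + (-0.1279) = 11.3621

$11.36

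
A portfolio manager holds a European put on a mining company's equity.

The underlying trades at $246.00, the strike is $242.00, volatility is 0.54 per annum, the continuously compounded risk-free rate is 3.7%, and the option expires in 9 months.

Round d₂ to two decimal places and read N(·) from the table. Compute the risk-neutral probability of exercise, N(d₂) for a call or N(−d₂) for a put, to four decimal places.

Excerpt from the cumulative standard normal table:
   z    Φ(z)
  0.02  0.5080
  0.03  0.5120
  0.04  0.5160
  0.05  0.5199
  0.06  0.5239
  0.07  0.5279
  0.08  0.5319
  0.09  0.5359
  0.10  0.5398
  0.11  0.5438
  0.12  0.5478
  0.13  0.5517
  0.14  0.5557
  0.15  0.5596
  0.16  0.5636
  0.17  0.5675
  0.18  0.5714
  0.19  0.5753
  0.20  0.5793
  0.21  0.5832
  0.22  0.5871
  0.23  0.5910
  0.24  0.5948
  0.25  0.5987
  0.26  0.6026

0.5557

σ√T = 0.54 × 0.8660 = 0.4677
ln(S/K) + (r + σ²/2)T = ln(246/242) + (0.037 + 0.54²/2)·0.75 = 0.0164 + 0.1371 = 0.1535
d₁ = 0.1535 / 0.4677 = 0.3282 ⇒ 0.33
d₂ = d₁ − σ√T = 0.3282 − 0.4677 = -0.1394 ⇒ -0.14
Pr(exercise) under Q = N(−d₂) = N(0.14) = 0.5557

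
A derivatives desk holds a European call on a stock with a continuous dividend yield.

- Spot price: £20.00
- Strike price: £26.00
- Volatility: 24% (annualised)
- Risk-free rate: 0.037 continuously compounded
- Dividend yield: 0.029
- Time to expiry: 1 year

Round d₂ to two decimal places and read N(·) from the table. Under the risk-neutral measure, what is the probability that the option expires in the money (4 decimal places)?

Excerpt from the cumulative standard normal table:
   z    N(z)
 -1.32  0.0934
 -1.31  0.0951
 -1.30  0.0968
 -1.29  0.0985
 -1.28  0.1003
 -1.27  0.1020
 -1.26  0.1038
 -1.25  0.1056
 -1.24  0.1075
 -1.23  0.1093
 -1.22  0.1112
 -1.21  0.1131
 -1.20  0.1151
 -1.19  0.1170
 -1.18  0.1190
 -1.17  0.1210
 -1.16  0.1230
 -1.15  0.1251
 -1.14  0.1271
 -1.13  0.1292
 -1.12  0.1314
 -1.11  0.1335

0.1190

σ√T = 0.24 × 1.0000 = 0.2400
d₁ = [ln(20/26) + (0.037 − 0.029 + 0.24²/2)·1] / 0.2400 = [-0.2624 + 0.0368] / 0.2400 = -0.9399 → -0.94
d₂ = d₁ − σ√T = -0.9399 − 0.2400 = -1.1799 → -1.18
Risk-neutral Pr[S_T > K] = N(d₂) = N(-1.18) = 0.1190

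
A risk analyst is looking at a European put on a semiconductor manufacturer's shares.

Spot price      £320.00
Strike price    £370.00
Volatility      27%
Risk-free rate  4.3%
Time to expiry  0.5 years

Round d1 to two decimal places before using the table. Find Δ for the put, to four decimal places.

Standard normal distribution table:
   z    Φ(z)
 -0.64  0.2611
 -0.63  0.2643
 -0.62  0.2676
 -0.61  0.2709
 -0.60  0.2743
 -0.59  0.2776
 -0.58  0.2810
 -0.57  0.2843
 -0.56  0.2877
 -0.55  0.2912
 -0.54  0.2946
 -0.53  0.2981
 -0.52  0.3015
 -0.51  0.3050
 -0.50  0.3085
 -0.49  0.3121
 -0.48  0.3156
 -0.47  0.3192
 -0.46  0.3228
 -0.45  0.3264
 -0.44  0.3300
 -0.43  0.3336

-0.7088

σ√T = 0.27·√0.5 = 0.1909
d₁ = [ln(320/370) + (0.043 + 0.27²/2)·0.5] / 0.1909 = [-0.1452 + 0.0397] / 0.1909 = -0.5524 which rounds to -0.55
N(d₁) = N(-0.55) = 0.2912
Δ_put = N(d₁) − 1 = 0.2912 − 1 = -0.7088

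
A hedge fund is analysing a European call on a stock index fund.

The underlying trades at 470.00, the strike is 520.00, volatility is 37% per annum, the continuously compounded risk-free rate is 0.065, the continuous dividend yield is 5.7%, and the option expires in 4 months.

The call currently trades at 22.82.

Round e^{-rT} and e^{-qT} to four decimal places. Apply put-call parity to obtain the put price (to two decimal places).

70.53

e^(−qT) = e^(−0.057·0.3333) = 0.9812;  e^(−rT) = e^(−0.065·0.3333) = 0.9786
Put-call parity: C − P = S·e^(−qT) − K·e^(−rT) = 470·0.9812 − 520·0.9786 = 461.1640 − 508.8720 = -47.7080
P = C − (C − P) = 22.82 − (-47.7080) = 70.5280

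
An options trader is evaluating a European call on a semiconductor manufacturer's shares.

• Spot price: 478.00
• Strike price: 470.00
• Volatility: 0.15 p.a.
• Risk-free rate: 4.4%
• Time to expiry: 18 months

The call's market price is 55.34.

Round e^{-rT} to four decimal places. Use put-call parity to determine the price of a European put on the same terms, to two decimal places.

e^(−rT) = e^(−0.044·1.5) = 0.9361
Put-call parity: C − P = S − K·e^(−rT) = 478 − 470·0.9361 = 478 − 439.9670 = 38.0330
P = C − (C − P) = 55.34 − (38.0330) = 17.3070

17.31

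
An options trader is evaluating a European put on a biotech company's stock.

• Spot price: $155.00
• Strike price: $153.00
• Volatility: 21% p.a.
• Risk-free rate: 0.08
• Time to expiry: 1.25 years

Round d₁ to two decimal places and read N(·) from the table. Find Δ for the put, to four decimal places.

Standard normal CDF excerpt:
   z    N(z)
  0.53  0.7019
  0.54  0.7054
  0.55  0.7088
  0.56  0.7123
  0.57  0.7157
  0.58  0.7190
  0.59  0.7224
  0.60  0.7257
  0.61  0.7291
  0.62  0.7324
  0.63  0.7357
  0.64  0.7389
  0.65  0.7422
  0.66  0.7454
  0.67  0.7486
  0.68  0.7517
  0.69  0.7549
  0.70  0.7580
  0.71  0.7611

-0.2743

σ√T = 0.21 × 1.1180 = 0.2348
d₁ = [ln(155/153) + (0.08 + 0.21²/2)·1.25] / 0.2348 = [0.0130 + 0.1276] / 0.2348 = 0.5986 which rounds to 0.60
N(d₁) = N(0.60) = 0.7257
Δ_put = N(d₁) − 1 = 0.7257 − 1 = -0.2743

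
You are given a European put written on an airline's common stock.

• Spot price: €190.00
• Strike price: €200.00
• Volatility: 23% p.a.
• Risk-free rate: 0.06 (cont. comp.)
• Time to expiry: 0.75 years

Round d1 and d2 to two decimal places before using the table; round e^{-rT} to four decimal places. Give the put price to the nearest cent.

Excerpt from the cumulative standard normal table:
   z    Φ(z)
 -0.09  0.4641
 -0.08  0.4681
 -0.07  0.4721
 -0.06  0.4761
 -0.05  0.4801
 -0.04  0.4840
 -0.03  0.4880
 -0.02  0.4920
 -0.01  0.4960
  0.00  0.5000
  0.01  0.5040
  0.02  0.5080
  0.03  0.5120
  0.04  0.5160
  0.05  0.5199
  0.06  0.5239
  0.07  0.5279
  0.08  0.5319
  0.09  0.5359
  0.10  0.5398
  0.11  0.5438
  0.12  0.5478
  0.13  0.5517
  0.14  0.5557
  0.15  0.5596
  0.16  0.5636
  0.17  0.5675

σ√T = 0.23·√0.75 = 0.1992
d₁ = [ln(190/200) + (0.06 + 0.23²/2)·0.75] / 0.1992 = [-0.0513 + 0.0648] / 0.1992 = 0.0680 ⇒ 0.07
d₂ = d₁ − σ√T = 0.0680 − 0.1992 = -0.1312 ⇒ -0.13
exp(−rT) = exp(−0.06·0.75) = 0.9560
N(−d₂) = N(0.13) = 0.5517;  N(−d₁) = N(-0.07) = 0.4721
P = 200·0.9560·0.5517 − 190·0.4721 = 105.4850 − 89.6990 = 15.7860

€15.79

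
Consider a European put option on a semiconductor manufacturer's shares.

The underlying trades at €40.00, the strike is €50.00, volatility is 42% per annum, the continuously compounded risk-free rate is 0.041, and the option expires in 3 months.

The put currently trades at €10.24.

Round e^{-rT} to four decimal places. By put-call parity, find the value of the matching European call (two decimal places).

€0.75

e^(−rT) = e^(−0.041·0.25) = 0.9898
Put-call parity: C − P = S − K·e^(−rT) = 40 − 50·0.9898 = 40 − 49.4900 = -9.4900
C = P + (C − P) = 10.24 + (-9.4900) = 0.7500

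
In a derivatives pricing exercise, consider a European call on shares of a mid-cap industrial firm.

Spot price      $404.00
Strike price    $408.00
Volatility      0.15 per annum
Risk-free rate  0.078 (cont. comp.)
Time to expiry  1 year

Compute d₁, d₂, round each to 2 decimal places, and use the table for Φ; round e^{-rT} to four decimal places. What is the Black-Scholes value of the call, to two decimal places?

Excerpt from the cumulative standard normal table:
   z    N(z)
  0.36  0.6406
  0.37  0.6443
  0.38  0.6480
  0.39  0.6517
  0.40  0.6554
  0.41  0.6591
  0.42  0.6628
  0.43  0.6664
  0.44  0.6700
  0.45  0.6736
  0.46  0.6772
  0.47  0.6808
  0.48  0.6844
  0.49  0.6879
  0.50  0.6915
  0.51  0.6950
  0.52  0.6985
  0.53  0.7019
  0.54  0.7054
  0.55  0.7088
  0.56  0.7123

σ√T = 0.15 × 1.0000 = 0.1500
d₁ = [ln(404/408) + (0.078 + 0.15²/2)·1] / 0.1500 = [-0.0099 + 0.0892] / 0.1500 = 0.5293 ≈ 0.53
d₂ = d₁ − σ√T = 0.5293 − 0.1500 = 0.3793 ≈ 0.38
exp(−rT) = exp(−0.078·1) = 0.9250
C = 404·N(0.53) − 408·0.9250·N(0.38) = 404·0.7019 − 408·0.9250·0.6480 = 283.5676 − 244.5552 = 39.0124

$39.01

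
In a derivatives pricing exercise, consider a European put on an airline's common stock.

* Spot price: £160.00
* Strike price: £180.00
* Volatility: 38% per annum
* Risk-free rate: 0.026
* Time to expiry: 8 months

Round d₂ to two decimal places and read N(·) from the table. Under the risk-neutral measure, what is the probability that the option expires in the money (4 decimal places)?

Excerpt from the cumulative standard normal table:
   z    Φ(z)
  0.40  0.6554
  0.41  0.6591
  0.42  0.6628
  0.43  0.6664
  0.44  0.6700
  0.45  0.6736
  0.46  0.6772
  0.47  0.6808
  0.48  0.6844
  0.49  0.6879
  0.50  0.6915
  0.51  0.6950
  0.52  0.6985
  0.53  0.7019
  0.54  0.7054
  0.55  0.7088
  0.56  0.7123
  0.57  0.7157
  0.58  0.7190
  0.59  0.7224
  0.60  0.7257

σ√T = 0.38 × 0.8165 = 0.3103
ln(S/K) + (r + σ²/2)T = ln(160/180) + (0.026 + 0.38²/2)·0.6667 = -0.1178 + 0.0655 = -0.0523
d₁ = -0.0523 / 0.3103 = -0.1686 ⇒ -0.17
d₂ = d₁ − σ√T = -0.1686 − 0.3103 = -0.4789 ⇒ -0.48
Risk-neutral Pr[S_T < K] = N(−d₂) = N(0.48) = 0.6844

0.6844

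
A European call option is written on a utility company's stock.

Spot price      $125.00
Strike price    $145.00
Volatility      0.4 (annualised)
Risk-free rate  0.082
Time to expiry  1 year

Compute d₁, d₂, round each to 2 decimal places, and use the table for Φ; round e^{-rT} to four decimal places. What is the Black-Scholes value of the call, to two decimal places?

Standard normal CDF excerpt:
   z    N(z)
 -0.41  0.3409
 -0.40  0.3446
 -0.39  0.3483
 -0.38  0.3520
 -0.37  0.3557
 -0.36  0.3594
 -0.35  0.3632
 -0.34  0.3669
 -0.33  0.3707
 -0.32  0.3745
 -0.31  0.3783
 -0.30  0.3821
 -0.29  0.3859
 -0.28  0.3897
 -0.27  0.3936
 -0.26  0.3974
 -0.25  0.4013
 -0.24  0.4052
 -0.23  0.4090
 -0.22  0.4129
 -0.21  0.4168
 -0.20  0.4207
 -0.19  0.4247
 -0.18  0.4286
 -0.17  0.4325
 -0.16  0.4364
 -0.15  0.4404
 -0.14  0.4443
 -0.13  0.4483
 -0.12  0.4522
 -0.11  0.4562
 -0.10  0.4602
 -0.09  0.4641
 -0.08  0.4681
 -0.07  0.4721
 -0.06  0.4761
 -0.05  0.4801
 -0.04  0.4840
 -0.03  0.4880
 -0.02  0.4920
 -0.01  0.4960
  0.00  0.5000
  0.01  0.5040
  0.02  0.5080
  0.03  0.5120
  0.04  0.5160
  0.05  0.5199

σ√T = 0.4 × 1.0000 = 0.4000
d₁ = [ln(125/145) + (0.082 + ½·0.4²)·1] / (σ√T) = (-0.1484 + 0.1620) / 0.4000 = 0.0339 → 0.03
d₂ = 0.0339 − 0.4000 = -0.3661 → -0.37
e^(−rT) = e^(−0.082·1) = 0.9213
N(d₁) = N(0.03) = 0.5120;  N(d₂) = N(-0.37) = 0.3557
C = 125·0.5120 − 145·0.9213·0.3557 = 64.0000 − 47.5174 = 16.4826

$16.48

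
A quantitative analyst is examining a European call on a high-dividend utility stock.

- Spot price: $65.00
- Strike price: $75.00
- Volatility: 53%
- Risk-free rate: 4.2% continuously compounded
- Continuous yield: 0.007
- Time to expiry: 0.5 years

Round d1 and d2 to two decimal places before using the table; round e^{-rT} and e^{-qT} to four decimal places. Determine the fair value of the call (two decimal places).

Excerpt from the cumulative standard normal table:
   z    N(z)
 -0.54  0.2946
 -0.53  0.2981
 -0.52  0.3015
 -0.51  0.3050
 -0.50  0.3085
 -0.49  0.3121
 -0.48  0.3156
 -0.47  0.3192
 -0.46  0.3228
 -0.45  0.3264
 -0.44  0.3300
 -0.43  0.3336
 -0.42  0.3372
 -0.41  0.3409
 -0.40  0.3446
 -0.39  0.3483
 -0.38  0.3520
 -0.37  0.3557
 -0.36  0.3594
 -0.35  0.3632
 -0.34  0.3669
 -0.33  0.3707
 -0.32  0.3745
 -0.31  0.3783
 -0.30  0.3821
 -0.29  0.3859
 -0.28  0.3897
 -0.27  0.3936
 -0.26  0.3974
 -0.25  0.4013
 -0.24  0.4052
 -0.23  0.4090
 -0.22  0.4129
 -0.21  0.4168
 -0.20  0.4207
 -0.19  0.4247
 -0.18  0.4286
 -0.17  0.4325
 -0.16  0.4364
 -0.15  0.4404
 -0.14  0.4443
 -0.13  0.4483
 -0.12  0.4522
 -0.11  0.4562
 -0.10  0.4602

$6.38

T = 0.5;  σ√T = 0.3748
d₁ = [ln(65/75) + (0.042 − 0.007 + 0.53²/2)·0.5] / 0.3748 = [-0.1431 + 0.0877] / 0.3748 = -0.1478 → -0.15
d₂ = d₁ − σ√T = -0.1478 − 0.3748 = -0.5225 → -0.52
e^(−qT) = e^(−0.007·0.5) = 0.9965;  e^(−rT) = e^(−0.042·0.5) = 0.9792
N(d₁) = N(-0.15) = 0.4404;  N(d₂) = N(-0.52) = 0.3015
C = 65·0.9965·0.4404 − 75·0.9792·0.3015 = 28.5258 − 22.1422 = 6.3836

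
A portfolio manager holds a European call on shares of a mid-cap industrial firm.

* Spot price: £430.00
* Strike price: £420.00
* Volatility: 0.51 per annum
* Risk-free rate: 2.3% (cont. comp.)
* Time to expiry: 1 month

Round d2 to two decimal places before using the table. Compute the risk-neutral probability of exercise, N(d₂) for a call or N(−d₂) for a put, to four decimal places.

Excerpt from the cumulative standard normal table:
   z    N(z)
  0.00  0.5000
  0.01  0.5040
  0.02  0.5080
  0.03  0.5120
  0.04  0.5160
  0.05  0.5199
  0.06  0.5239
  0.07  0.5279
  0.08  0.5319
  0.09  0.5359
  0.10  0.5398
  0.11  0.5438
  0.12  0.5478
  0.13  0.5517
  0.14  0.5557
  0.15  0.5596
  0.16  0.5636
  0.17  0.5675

0.5398

σ√T = 0.51·√0.08333 = 0.1472
d₁ = [ln(430/420) + (0.023 + 0.51²/2)·0.08333] / 0.1472 = [0.0235 + 0.0128] / 0.1472 = 0.2465 → 0.25
d₂ = d₁ − σ√T = 0.2465 − 0.1472 = 0.0992 → 0.10
Risk-neutral Pr[S_T > K] = N(d₂) = N(0.10) = 0.5398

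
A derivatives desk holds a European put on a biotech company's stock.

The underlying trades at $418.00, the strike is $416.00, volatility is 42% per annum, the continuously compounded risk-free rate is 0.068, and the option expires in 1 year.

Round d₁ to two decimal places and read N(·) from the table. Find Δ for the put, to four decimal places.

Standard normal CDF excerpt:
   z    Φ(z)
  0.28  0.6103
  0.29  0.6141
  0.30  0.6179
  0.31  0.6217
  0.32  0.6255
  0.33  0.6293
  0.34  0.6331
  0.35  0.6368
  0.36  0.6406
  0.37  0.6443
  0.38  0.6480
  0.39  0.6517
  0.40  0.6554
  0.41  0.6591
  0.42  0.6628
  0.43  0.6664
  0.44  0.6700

T = 1;  σ√T = 0.4200
d₁ = [ln(418/416) + (0.068 + 0.42²/2)·1] / 0.4200 = [0.0048 + 0.1562] / 0.4200 = 0.3833 ≈ 0.38
N(d₁) = N(0.38) = 0.6480
Δ_put = N(d₁) − 1 = 0.6480 − 1 = -0.3520

-0.3520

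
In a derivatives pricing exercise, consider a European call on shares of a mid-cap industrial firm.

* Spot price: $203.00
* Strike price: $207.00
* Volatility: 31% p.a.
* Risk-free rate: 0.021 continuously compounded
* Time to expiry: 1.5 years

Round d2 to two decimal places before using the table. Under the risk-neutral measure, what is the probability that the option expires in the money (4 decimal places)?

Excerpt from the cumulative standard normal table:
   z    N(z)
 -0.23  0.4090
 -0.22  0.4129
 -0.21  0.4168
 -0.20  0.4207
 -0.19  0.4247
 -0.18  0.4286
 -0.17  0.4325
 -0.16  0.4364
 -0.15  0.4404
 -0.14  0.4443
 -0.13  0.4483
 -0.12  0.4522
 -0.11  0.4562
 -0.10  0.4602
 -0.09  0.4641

0.4364

σ√T = 0.31·√1.5 = 0.3797
ln(S/K) + (r + σ²/2)T = ln(203/207) + (0.021 + 0.31²/2)·1.5 = -0.0195 + 0.1036 = 0.0841
d₁ = 0.0841 / 0.3797 = 0.2214 ≈ 0.22
d₂ = d₁ − σ√T = 0.2214 − 0.3797 = -0.1583 ≈ -0.16
Pr(exercise) under Q = N(d₂) = 0.4364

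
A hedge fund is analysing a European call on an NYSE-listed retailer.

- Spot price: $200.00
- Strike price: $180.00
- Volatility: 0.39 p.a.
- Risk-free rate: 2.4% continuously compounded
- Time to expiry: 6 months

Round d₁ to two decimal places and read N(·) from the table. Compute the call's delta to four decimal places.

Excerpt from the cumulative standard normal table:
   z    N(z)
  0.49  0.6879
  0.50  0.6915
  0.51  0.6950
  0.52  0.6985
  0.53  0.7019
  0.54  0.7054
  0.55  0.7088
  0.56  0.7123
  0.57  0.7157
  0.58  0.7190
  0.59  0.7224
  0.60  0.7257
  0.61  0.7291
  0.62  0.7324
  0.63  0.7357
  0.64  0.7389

0.7123

σ√T = 0.39 × 0.7071 = 0.2758
d₁ = [ln(200/180) + (0.024 + 0.39²/2)·0.5] / 0.2758 = [0.1054 + 0.0500] / 0.2758 = 0.5635 ≈ 0.56
N(d₁) = N(0.56) = 0.7123
Δ_call = N(d₁) = 0.7123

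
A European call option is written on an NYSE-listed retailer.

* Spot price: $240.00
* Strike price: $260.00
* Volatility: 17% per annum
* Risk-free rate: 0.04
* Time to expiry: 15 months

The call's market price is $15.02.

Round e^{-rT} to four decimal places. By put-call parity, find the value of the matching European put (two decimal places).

e^(−rT) = e^(−0.04·1.25) = 0.9512
Put-call parity: C − P = S − K·e^(−rT) = 240 − 260·0.9512 = 240 − 247.3120 = -7.3120
P = C − (C − P) = 15.02 − (-7.3120) = 22.3320

$22.33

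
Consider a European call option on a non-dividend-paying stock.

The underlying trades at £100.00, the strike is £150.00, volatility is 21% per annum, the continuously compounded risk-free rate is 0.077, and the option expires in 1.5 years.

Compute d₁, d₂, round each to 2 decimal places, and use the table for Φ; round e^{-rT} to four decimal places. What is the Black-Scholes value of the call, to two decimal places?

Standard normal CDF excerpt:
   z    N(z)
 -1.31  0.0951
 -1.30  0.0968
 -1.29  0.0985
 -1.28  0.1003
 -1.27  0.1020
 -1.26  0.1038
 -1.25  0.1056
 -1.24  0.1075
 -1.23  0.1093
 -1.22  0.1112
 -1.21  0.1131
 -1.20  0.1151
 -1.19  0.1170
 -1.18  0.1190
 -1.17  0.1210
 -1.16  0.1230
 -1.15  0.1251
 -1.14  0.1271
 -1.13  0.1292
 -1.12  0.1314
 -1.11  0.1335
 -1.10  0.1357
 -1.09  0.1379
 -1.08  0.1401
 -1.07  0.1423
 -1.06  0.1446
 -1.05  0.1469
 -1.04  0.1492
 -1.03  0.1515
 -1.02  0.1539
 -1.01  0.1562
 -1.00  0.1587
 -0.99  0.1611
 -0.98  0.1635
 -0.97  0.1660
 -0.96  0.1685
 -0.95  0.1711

£2.00

σ√T = 0.21·√1.5 = 0.2572
d₁ = [ln(100/150) + (0.077 + 0.21²/2)·1.5] / 0.2572 = [-0.4055 + 0.1486] / 0.2572 = -0.9988 ⇒ -1.00
d₂ = d₁ − σ√T = -0.9988 − 0.2572 = -1.2560 ⇒ -1.26
e^(−rT) = e^(−0.077·1.5) = 0.8909
N(d₁) = N(-1.00) = 0.1587;  N(d₂) = N(-1.26) = 0.1038
C = 100·0.1587 − 150·0.8909·0.1038 = 15.8700 − 13.8713 = 1.9987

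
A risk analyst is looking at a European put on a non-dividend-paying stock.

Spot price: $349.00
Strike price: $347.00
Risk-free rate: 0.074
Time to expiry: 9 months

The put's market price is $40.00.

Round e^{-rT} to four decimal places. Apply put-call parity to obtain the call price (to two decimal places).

exp(−rT) = exp(−0.074·0.75) = 0.9460
Put-call parity: C − P = S − K·e^(−rT) = 349 − 347·0.9460 = 349 − 328.2620 = 20.7380
C = P + (C − P) = 40.00 + (20.7380) = 60.7380

$60.74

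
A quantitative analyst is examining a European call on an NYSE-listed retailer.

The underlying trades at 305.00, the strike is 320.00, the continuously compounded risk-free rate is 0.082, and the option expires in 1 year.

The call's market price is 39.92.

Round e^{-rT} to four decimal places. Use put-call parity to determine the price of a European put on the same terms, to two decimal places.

exp(−rT) = exp(−0.082·1) = 0.9213
Put-call parity: C − P = S − K·e^(−rT) = 305 − 320·0.9213 = 305 − 294.8160 = 10.1840
P = C − (C − P) = 39.92 − (10.1840) = 29.7360

29.74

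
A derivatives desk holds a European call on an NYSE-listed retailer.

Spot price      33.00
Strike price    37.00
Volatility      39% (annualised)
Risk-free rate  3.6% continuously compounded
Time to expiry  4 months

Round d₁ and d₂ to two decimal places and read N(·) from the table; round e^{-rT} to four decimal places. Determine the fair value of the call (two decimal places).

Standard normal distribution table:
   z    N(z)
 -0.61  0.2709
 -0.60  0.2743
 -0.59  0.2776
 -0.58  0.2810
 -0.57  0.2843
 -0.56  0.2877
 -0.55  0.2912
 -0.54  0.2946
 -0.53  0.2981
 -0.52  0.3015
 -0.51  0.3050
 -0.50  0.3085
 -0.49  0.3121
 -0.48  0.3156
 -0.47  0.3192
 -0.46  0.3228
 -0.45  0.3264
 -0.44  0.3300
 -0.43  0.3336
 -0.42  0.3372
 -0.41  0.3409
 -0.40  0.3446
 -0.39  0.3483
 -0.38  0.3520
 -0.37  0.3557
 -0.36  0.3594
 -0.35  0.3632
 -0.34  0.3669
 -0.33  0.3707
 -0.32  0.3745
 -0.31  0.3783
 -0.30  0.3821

1.71

σ√T = 0.39 × 0.5774 = 0.2252
d₁ = [ln(33/37) + (0.036 + 0.39²/2)·0.3333] / 0.2252 = [-0.1144 + 0.0374] / 0.2252 = -0.3422 → -0.34
d₂ = d₁ − σ√T = -0.3422 − 0.2252 = -0.5674 → -0.57
e^(−rT) = e^(−0.036·0.3333) = 0.9881
N(d₁) = N(-0.34) = 0.3669;  N(d₂) = N(-0.57) = 0.2843
C = 33·0.3669 − 37·0.9881·0.2843 = 12.1077 − 10.3939 = 1.7138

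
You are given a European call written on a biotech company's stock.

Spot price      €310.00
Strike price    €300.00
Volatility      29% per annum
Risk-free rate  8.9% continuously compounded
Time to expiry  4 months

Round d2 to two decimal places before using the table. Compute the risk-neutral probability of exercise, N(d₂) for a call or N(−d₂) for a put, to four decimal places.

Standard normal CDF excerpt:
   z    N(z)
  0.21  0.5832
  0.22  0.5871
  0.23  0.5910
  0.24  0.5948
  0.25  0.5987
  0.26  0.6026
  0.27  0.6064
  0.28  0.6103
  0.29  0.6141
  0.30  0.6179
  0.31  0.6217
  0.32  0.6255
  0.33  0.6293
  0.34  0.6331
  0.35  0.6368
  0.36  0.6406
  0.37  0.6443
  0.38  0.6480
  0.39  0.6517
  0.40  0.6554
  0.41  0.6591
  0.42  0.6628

σ√T = 0.29 × 0.5774 = 0.1674
d₁ = [ln(310/300) + (0.089 + 0.29²/2)·0.3333] / 0.1674 = [0.0328 + 0.0437] / 0.1674 = 0.4567 ≈ 0.46
d₂ = d₁ − σ√T = 0.4567 − 0.1674 = 0.2893 ≈ 0.29
Risk-neutral Pr[S_T > K] = N(d₂) = N(0.29) = 0.6141

0.6141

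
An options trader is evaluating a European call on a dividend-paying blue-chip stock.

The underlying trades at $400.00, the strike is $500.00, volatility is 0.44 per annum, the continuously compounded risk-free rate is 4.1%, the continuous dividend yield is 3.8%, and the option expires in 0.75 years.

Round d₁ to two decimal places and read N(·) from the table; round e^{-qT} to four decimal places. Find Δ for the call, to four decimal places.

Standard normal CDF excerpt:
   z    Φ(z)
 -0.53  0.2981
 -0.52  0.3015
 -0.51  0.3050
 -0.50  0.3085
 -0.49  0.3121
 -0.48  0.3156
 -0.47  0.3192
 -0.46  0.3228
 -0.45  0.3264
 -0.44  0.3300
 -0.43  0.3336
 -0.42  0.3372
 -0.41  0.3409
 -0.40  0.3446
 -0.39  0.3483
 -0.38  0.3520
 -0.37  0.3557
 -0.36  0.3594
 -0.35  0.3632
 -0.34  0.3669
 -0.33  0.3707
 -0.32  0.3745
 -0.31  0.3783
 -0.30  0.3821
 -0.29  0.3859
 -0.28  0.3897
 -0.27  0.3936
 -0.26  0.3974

T = 0.75;  σ√T = 0.3811
d₁ = [ln(400/500) + (0.041 − 0.038 + ½·0.44²)·0.75] / (σ√T) = (-0.2231 + 0.0748) / 0.3811 = -0.3892 which rounds to -0.39
N(d₁) = N(-0.39) = 0.3483
Δ_call = e^(−qT)·N(d₁) = 0.9719·0.3483 = 0.3385

0.3385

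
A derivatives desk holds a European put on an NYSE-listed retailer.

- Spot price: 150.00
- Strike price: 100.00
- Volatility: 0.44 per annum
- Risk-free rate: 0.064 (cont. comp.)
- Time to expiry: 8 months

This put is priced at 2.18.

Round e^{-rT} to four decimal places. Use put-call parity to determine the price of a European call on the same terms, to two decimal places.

56.36

exp(−rT) = exp(−0.064·0.6667) = 0.9582
Put-call parity: C − P = S − K·e^(−rT) = 150 − 100·0.9582 = 150 − 95.8200 = 54.1800
C = P + (C − P) = 2.18 + (54.1800) = 56.3600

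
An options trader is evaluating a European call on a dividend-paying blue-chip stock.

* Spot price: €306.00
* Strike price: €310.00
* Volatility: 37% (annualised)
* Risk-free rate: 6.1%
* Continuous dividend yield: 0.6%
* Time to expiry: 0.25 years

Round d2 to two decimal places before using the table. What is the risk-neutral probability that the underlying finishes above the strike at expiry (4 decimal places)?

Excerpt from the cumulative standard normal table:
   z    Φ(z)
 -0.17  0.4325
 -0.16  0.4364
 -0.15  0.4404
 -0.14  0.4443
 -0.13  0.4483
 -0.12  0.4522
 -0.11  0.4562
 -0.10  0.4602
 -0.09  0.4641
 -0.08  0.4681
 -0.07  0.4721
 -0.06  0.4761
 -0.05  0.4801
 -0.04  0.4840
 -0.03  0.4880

0.4641

T = 0.25;  σ√T = 0.1850
d₁ = [ln(306/310) + (0.061 − 0.006 + 0.37²/2)·0.25] / 0.1850 = [-0.0130 + 0.0309] / 0.1850 = 0.0966 ⇒ 0.10
d₂ = d₁ − σ√T = 0.0966 − 0.1850 = -0.0884 ⇒ -0.09
Pr(exercise) under Q = N(d₂) = 0.4641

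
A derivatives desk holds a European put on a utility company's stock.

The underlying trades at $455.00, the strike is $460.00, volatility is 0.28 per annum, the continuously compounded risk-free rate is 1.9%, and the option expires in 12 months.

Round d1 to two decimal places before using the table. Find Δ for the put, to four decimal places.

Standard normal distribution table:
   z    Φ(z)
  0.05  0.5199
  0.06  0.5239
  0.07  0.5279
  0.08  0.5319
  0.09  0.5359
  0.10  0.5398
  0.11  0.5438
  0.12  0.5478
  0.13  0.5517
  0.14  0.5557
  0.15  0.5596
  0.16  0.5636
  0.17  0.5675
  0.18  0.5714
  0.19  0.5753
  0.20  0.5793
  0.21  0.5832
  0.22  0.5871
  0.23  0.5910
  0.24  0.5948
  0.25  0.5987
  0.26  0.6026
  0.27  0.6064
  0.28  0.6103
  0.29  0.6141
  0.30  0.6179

-0.4325

T = 1;  σ√T = 0.2800
d₁ = [ln(455/460) + (0.019 + 0.28²/2)·1] / 0.2800 = [-0.0109 + 0.0582] / 0.2800 = 0.1688 ≈ 0.17
N(d₁) = N(0.17) = 0.5675
Δ_put = N(d₁) − 1 = 0.5675 − 1 = -0.4325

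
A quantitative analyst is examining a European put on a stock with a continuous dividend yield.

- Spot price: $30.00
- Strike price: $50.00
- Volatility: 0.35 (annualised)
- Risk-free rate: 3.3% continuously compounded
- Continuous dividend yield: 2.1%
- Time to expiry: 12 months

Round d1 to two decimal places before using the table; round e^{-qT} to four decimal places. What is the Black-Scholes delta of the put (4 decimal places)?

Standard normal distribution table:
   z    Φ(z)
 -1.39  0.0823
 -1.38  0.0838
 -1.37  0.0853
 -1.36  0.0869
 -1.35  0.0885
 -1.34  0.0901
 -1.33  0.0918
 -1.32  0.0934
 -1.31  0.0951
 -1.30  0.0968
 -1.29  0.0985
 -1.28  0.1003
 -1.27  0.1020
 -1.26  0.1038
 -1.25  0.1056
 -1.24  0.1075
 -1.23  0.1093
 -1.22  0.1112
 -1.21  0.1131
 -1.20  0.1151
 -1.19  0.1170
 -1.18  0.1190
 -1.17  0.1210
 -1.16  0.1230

σ√T = 0.35·√1 = 0.3500
d₁ = [ln(30/50) + (0.033 − 0.021 + ½·0.35²)·1] / (σ√T) = (-0.5108 + 0.0732) / 0.3500 = -1.2502 ≈ -1.25
N(d₁) = N(-1.25) = 0.1056
Δ_put = e^(−qT)·(N(d₁) − 1) = 0.9792·(0.1056 − 1) = -0.8758

-0.8758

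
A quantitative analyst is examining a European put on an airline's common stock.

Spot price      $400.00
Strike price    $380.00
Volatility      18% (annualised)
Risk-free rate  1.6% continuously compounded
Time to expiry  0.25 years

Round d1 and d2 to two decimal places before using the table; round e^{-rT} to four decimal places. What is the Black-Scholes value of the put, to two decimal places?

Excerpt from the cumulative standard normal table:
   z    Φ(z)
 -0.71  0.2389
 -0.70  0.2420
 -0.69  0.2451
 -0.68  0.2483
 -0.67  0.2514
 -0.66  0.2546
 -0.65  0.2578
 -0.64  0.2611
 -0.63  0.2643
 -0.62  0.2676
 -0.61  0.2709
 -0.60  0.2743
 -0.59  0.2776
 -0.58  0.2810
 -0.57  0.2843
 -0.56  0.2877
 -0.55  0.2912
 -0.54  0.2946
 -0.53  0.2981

T = 0.25;  σ√T = 0.0900
d₁ = [ln(400/380) + (0.016 + 0.18²/2)·0.25] / 0.0900 = [0.0513 + 0.0080] / 0.0900 = 0.6594 ⇒ 0.66
d₂ = d₁ − σ√T = 0.6594 − 0.0900 = 0.5694 ⇒ 0.57
exp(−rT) = exp(−0.016·0.25) = 0.9960
P = 380·0.9960·N(-0.57) − 400·N(-0.66) = 380·0.9960·0.2843 − 400·0.2546 = 107.6019 − 101.8400 = 5.7619

$5.76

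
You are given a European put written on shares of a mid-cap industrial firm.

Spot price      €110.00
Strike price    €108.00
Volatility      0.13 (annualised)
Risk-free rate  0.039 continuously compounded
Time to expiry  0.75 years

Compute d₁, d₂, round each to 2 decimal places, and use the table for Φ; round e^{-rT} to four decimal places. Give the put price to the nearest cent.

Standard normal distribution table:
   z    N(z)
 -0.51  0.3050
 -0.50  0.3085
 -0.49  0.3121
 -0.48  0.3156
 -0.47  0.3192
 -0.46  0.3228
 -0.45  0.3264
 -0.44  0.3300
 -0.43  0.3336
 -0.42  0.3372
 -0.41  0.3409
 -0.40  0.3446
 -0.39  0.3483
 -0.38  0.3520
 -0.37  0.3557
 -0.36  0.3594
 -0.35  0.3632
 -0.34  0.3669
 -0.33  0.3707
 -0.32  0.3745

€2.59

T = 0.75;  σ√T = 0.1126
d₁ = [ln(110/108) + (0.039 + ½·0.13²)·0.75] / (σ√T) = (0.0183 + 0.0356) / 0.1126 = 0.4791 ≈ 0.48
d₂ = 0.4791 − 0.1126 = 0.3665 ≈ 0.37
exp(−rT) = exp(−0.039·0.75) = 0.9712
N(−d₂) = N(-0.37) = 0.3557;  N(−d₁) = N(-0.48) = 0.3156
P = 108·0.9712·0.3557 − 110·0.3156 = 37.3092 − 34.7160 = 2.5932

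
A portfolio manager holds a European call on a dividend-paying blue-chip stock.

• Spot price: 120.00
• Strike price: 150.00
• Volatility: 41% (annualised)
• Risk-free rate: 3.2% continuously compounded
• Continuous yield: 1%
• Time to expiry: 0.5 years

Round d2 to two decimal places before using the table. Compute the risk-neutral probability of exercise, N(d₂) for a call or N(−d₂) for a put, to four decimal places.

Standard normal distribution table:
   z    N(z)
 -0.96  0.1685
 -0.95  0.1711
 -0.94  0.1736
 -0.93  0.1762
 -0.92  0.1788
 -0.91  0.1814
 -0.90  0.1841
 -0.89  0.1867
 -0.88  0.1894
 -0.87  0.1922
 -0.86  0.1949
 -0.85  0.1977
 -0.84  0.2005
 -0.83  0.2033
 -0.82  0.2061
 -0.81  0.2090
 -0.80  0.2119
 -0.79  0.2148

σ√T = 0.41 × 0.7071 = 0.2899
d₁ = [ln(120/150) + (0.032 − 0.01 + 0.41²/2)·0.5] / 0.2899 = [-0.2231 + 0.0530] / 0.2899 = -0.5868 → -0.59
d₂ = d₁ − σ√T = -0.5868 − 0.2899 = -0.8767 → -0.88
Pr(exercise) under Q = N(d₂) = 0.1894

0.1894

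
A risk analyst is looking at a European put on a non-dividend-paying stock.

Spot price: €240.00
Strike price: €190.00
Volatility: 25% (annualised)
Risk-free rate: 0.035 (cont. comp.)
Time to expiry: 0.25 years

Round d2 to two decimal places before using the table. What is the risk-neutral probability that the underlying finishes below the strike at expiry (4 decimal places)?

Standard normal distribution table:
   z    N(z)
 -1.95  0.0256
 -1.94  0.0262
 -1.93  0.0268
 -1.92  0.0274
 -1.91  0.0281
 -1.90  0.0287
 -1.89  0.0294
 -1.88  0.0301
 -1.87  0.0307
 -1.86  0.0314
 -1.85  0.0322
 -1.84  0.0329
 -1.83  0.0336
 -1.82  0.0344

0.0301

T = 0.25;  σ√T = 0.1250
d₁ = [ln(240/190) + (0.035 + 0.25²/2)·0.25] / 0.1250 = [0.2336 + 0.0166] / 0.1250 = 2.0014 → 2.00
d₂ = d₁ − σ√T = 2.0014 − 0.1250 = 1.8764 → 1.88
Risk-neutral Pr[S_T < K] = N(−d₂) = N(-1.88) = 0.0301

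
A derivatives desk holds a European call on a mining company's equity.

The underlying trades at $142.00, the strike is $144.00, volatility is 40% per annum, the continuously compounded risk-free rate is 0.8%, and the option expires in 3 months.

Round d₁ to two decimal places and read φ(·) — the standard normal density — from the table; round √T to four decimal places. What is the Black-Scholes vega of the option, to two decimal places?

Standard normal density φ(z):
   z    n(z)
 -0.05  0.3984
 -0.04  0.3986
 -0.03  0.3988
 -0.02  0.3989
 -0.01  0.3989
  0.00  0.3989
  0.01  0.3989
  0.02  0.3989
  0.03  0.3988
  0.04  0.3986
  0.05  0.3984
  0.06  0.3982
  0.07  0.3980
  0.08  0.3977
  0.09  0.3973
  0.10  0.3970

σ√T = 0.4 × 0.5000 = 0.2000
ln(S/K) + (r + σ²/2)T = ln(142/144) + (0.008 + 0.4²/2)·0.25 = -0.0140 + 0.0220 = 0.0080
d₁ = 0.0080 / 0.2000 = 0.0401 ⇒ 0.04
√T = √0.25 = 0.5000
φ(d₁) = φ(0.04) = 0.3986
vega = S·φ(d₁)·√T = 142·0.3986·0.5000 = 28.3006
(Call and put vega coincide under Black-Scholes.)

28.30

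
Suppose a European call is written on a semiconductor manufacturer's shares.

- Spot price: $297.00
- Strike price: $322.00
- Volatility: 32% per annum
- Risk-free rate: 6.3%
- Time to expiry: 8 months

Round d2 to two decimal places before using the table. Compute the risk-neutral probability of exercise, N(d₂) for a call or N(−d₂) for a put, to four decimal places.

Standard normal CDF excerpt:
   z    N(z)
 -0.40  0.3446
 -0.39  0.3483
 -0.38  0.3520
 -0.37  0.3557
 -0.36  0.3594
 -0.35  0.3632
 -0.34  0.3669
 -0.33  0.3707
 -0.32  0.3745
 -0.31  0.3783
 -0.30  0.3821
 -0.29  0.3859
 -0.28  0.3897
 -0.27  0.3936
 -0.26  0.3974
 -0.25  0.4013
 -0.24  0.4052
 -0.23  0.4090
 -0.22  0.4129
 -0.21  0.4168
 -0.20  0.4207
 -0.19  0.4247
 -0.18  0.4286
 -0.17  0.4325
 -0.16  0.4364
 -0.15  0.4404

T = 0.6667;  σ√T = 0.2613
d₁ = [ln(297/322) + (0.063 + 0.32²/2)·0.6667] / 0.2613 = [-0.0808 + 0.0761] / 0.2613 = -0.0179 ⇒ -0.02
d₂ = d₁ − σ√T = -0.0179 − 0.2613 = -0.2792 ⇒ -0.28
Risk-neutral Pr[S_T > K] = N(d₂) = N(-0.28) = 0.3897

0.3897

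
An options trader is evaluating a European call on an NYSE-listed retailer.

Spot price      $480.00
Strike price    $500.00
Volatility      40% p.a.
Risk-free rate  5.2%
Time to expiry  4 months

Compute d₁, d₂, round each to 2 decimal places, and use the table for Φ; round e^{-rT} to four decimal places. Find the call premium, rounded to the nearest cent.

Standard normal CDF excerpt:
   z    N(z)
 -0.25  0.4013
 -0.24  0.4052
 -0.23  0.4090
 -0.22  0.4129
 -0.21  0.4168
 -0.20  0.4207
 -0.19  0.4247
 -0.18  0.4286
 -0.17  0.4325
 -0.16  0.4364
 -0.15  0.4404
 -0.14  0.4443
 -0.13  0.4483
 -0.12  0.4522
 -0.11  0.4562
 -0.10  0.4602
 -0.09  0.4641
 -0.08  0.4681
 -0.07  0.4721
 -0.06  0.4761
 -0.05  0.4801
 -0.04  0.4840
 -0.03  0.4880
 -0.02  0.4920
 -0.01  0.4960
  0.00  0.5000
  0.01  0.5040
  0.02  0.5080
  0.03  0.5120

σ√T = 0.4·√0.3333 = 0.2309
d₁ = [ln(480/500) + (0.052 + 0.4²/2)·0.3333] / 0.2309 = [-0.0408 + 0.0440] / 0.2309 = 0.0138 → 0.01
d₂ = d₁ − σ√T = 0.0138 − 0.2309 = -0.2172 → -0.22
e^(−rT) = e^(−0.052·0.3333) = 0.9828
N(d₁) = N(0.01) = 0.5040;  N(d₂) = N(-0.22) = 0.4129
C = 480·0.5040 − 500·0.9828·0.4129 = 241.9200 − 202.8991 = 39.0209

$39.02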